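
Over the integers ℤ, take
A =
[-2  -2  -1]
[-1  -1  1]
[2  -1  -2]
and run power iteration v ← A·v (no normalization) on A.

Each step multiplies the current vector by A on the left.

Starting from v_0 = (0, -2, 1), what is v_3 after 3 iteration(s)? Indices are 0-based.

v_3 = (33, 21, -24)

v_0 = (0, -2, 1).
v_1 = A·v_0 = (3, 3, 0).
v_2 = A·v_1 = (-12, -6, 3).
v_3 = A·v_2 = (33, 21, -24).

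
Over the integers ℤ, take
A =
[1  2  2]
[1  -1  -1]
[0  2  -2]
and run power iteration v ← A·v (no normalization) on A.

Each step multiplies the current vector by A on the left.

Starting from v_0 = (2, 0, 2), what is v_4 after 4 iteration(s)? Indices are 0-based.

v_0 = (2, 0, 2).
v_1 = A·v_0 = (6, 0, -4).
v_2 = A·v_1 = (-2, 10, 8).
v_3 = A·v_2 = (34, -20, 4).
v_4 = A·v_3 = (2, 50, -48).

v_4 = (2, 50, -48)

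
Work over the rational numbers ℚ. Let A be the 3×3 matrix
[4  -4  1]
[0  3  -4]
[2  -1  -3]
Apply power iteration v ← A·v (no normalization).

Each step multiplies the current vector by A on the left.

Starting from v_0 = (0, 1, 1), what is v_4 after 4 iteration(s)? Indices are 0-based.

v_0 = (0, 1, 1).
v_1 = A·v_0 = (-3, -1, -4).
v_2 = A·v_1 = (-12, 13, 7).
v_3 = A·v_2 = (-93, 11, -58).
v_4 = A·v_3 = (-474, 265, -23).

v_4 = (-474, 265, -23)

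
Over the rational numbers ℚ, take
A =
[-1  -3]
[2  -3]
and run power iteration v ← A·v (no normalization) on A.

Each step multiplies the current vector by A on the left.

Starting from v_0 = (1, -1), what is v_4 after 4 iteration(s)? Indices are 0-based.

v_0 = (1, -1).
v_1 = A·v_0 = (2, 5).
v_2 = A·v_1 = (-17, -11).
v_3 = A·v_2 = (50, -1).
v_4 = A·v_3 = (-47, 103).

v_4 = (-47, 103)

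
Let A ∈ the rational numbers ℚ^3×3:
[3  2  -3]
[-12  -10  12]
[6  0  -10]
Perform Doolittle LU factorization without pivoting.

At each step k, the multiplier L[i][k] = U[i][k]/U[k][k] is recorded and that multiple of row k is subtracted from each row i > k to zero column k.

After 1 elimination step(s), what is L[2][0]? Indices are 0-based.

L[2][0] = 2

[col 0] pivot 3
  R1 -= -4*R0 → (0, -2, 0)  (L[1][0] := -4)
  R2 -= 2*R0 → (0, -4, -4)  (L[2][0] := 2)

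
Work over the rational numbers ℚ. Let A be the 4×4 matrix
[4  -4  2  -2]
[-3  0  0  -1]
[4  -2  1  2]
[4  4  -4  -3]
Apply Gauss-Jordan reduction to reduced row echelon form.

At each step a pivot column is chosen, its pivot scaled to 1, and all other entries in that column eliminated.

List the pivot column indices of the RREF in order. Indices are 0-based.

pivot columns: 0, 1, 2, 3

pivot(0,0)=4: scale R0 → (1, -1, 1/2, -1/2)
  clear (1,0): R1 −= (-3)R0 → (0, -3, 3/2, -5/2)
  clear (2,0): R2 −= (4)R0 → (0, 2, -1, 4)
  clear (3,0): R3 −= (4)R0 → (0, 8, -6, -1)
pivot(1,1)=-3: scale R1 → (0, 1, -1/2, 5/6)
  clear (0,1): R0 −= (-1)R1 → (1, 0, 0, 1/3)
  clear (2,1): R2 −= (2)R1 → (0, 0, 0, 7/3)
  clear (3,1): R3 −= (8)R1 → (0, 0, -2, -23/3)
pivot(2,2): swap R2↔R3
pivot(2,2)=-2: scale R2 → (0, 0, 1, 23/6)
  clear (1,2): R1 −= (-1/2)R2 → (0, 1, 0, 11/4)
pivot(3,3)=7/3: scale R3 → (0, 0, 0, 1)
  clear (0,3): R0 −= (1/3)R3 → (1, 0, 0, 0)
  clear (1,3): R1 −= (11/4)R3 → (0, 1, 0, 0)
  clear (2,3): R2 −= (23/6)R3 → (0, 0, 1, 0)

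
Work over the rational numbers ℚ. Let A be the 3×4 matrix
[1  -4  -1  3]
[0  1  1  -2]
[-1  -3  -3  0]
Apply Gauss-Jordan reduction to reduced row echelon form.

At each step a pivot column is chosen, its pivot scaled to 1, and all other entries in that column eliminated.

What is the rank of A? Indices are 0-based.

rank = 3

pivot(0,0)=1: scale R0 → (1, -4, -1, 3)
  clear (2,0): R2 −= (-1)R0 → (0, -7, -4, 3)
pivot(1,1)=1: scale R1 → (0, 1, 1, -2)
  clear (0,1): R0 −= (-4)R1 → (1, 0, 3, -5)
  clear (2,1): R2 −= (-7)R1 → (0, 0, 3, -11)
pivot(2,2)=3: scale R2 → (0, 0, 1, -11/3)
  clear (0,2): R0 −= (3)R2 → (1, 0, 0, 6)
  clear (1,2): R1 −= (1)R2 → (0, 1, 0, 5/3)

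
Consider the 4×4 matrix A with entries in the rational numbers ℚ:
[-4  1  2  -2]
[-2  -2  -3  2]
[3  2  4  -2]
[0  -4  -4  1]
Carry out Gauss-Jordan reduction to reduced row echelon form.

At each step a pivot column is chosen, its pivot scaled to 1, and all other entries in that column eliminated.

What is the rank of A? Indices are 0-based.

rank = 4

step 1: normalize row 0 (÷-4) = (1, -1/4, -1/2, 1/2)
  row 1: subtract -2×row0 = (0, -5/2, -4, 3)
  row 2: subtract 3×row0 = (0, 11/4, 11/2, -7/2)
step 2: normalize row 1 (÷-5/2) = (0, 1, 8/5, -6/5)
  row 0: subtract -1/4×row1 = (1, 0, -1/10, 1/5)
  row 2: subtract 11/4×row1 = (0, 0, 11/10, -1/5)
  row 3: subtract -4×row1 = (0, 0, 12/5, -19/5)
step 3: normalize row 2 (÷11/10) = (0, 0, 1, -2/11)
  row 0: subtract -1/10×row2 = (1, 0, 0, 2/11)
  row 1: subtract 8/5×row2 = (0, 1, 0, -10/11)
  row 3: subtract 12/5×row2 = (0, 0, 0, -37/11)
step 4: normalize row 3 (÷-37/11) = (0, 0, 0, 1)
  row 0: subtract 2/11×row3 = (1, 0, 0, 0)
  row 1: subtract -10/11×row3 = (0, 1, 0, 0)
  row 2: subtract -2/11×row3 = (0, 0, 1, 0)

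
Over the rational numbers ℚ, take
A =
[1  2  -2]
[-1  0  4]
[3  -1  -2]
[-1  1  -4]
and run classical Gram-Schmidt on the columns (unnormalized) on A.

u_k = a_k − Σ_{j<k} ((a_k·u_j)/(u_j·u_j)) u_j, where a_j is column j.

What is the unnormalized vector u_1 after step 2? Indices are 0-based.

u_1 = (13/6, -1/6, -1/2, 5/6)

Step 1: u_0 = a_0 = (1, -1, 3, -1).
Step 2: u_1 = a_1 − (-1/6)·u_0 = (13/6, -1/6, -1/2, 5/6).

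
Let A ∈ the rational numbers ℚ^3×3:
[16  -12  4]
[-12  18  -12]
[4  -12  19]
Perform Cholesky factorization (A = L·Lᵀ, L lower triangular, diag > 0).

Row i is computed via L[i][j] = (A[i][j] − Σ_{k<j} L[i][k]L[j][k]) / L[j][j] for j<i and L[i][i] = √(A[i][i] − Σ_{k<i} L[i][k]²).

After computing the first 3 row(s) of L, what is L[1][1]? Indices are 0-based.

Step 1: L[0][0] = √(16) = 4.
  L[1][0] = (-12) / L[0][0] = -3.
Step 2: L[1][1] = √(9) = 3.
  L[2][0] = (4) / L[0][0] = 1.
  L[2][1] = (-9) / L[1][1] = -3.
Step 3: L[2][2] = √(9) = 3.

L[1][1] = 3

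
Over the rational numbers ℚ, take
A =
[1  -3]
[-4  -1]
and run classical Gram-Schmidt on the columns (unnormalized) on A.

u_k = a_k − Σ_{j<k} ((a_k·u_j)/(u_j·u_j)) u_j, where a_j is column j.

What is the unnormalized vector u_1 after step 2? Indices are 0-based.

Step 1: u_0 = a_0 = (1, -4).
Step 2: u_1 = a_1 − (1/17)·u_0 = (-52/17, -13/17).

u_1 = (-52/17, -13/17)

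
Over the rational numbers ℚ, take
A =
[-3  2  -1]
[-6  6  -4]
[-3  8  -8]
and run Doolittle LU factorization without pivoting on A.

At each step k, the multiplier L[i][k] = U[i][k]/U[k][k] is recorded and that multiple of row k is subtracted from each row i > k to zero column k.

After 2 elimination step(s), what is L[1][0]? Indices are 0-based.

L[1][0] = 2

k=0: U[0][0]=-3
  eliminate (1,0): mult=2, new row 1: (0, 2, -2); set L[1][0]=2
  eliminate (2,0): mult=1, new row 2: (0, 6, -7); set L[2][0]=1
k=1: U[1][1]=2
  eliminate (2,1): mult=3, new row 2: (0, 0, -1); set L[2][1]=3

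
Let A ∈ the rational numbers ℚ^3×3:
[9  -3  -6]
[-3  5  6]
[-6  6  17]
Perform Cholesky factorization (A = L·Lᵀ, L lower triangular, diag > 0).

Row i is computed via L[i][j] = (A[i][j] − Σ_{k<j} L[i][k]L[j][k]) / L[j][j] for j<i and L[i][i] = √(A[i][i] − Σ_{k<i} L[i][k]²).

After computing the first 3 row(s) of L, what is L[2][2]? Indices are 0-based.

L[2][2] = 3

Step 1: L[0][0] = √(9) = 3.
  L[1][0] = (-3) / L[0][0] = -1.
Step 2: L[1][1] = √(4) = 2.
  L[2][0] = (-6) / L[0][0] = -2.
  L[2][1] = (4) / L[1][1] = 2.
Step 3: L[2][2] = √(9) = 3.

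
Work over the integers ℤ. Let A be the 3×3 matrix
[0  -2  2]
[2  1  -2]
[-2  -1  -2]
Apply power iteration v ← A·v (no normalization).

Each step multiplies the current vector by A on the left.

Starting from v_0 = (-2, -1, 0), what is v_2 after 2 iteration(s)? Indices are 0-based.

v_0 = (-2, -1, 0).
v_1 = A·v_0 = (2, -5, 5).
v_2 = A·v_1 = (20, -11, -9).

v_2 = (20, -11, -9)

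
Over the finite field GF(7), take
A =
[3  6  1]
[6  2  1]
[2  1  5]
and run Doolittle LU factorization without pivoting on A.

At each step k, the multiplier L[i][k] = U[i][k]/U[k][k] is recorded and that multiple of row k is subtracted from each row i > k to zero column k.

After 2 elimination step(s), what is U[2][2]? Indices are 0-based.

k=0: U[0][0]=3
  eliminate (1,0): mult=2, new row 1: (0, 4, 6); set L[1][0]=2
  eliminate (2,0): mult=3, new row 2: (0, 4, 2); set L[2][0]=3
k=1: U[1][1]=4
  eliminate (2,1): mult=1, new row 2: (0, 0, 3); set L[2][1]=1

U[2][2] = 3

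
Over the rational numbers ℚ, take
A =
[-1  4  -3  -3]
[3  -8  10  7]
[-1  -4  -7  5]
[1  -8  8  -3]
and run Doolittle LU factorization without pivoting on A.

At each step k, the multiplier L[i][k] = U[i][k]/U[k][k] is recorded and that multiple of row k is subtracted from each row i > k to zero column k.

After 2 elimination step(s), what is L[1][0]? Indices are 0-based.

k=0: U[0][0]=-1
  eliminate (1,0): mult=-3, new row 1: (0, 4, 1, -2); set L[1][0]=-3
  eliminate (2,0): mult=1, new row 2: (0, -8, -4, 8); set L[2][0]=1
  eliminate (3,0): mult=-1, new row 3: (0, -4, 5, -6); set L[3][0]=-1
k=1: U[1][1]=4
  eliminate (2,1): mult=-2, new row 2: (0, 0, -2, 4); set L[2][1]=-2
  eliminate (3,1): mult=-1, new row 3: (0, 0, 6, -8); set L[3][1]=-1

L[1][0] = -3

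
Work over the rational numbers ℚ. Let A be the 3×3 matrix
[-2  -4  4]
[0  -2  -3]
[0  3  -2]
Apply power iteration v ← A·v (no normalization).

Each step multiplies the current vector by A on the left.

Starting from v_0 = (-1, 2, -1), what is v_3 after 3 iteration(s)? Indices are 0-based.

v_0 = (-1, 2, -1).
v_1 = A·v_0 = (-10, -1, 8).
v_2 = A·v_1 = (56, -22, -19).
v_3 = A·v_2 = (-100, 101, -28).

v_3 = (-100, 101, -28)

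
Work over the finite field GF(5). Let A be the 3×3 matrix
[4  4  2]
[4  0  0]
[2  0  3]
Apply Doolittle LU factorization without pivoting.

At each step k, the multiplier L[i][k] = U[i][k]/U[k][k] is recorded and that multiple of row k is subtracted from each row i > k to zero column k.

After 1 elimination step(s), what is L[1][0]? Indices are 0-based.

[col 0] pivot 4
  R1 -= 1*R0 → (0, 1, 3)  (L[1][0] := 1)
  R2 -= 3*R0 → (0, 3, 2)  (L[2][0] := 3)

L[1][0] = 1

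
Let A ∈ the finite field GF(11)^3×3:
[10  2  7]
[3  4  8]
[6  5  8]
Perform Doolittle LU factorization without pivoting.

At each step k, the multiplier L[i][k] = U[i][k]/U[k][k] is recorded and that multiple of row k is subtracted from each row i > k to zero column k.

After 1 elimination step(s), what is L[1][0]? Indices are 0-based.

L[1][0] = 8

Step 1: pivot at (0,0) is 10.
  row1 ← row1 − (8)·row0  ⇒  L[1][0]=8, U row1=(0, 10, 7)
  row2 ← row2 − (5)·row0  ⇒  L[2][0]=5, U row2=(0, 6, 6)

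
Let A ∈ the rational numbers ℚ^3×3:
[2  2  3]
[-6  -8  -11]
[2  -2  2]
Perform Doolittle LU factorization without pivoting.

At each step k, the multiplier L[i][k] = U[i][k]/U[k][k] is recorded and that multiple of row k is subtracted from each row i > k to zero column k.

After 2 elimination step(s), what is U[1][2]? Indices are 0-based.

U[1][2] = -2

Step 1: pivot at (0,0) is 2.
  row1 ← row1 − (-3)·row0  ⇒  L[1][0]=-3, U row1=(0, -2, -2)
  row2 ← row2 − (1)·row0  ⇒  L[2][0]=1, U row2=(0, -4, -1)
Step 2: pivot at (1,1) is -2.
  row2 ← row2 − (2)·row1  ⇒  L[2][1]=2, U row2=(0, 0, 3)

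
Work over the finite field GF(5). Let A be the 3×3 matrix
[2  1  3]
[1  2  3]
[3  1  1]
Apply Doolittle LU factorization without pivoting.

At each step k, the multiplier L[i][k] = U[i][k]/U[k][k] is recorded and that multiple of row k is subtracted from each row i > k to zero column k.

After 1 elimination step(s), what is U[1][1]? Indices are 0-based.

k=0: U[0][0]=2
  eliminate (1,0): mult=3, new row 1: (0, 4, 4); set L[1][0]=3
  eliminate (2,0): mult=4, new row 2: (0, 2, 4); set L[2][0]=4

U[1][1] = 4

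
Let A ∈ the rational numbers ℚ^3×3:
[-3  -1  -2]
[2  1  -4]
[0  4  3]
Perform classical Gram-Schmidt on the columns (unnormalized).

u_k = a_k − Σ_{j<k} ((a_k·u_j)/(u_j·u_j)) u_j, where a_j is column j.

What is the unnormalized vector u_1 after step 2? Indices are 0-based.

u_1 = (2/13, 3/13, 4)

Step 1: u_0 = a_0 = (-3, 2, 0).
Step 2: u_1 = a_1 − (5/13)·u_0 = (2/13, 3/13, 4).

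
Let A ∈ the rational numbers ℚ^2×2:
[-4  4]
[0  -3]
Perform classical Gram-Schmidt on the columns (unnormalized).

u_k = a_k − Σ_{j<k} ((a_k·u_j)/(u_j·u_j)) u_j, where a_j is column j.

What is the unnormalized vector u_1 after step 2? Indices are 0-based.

u_1 = (0, -3)

Step 1: u_0 = a_0 = (-4, 0).
Step 2: u_1 = a_1 − (-1)·u_0 = (0, -3).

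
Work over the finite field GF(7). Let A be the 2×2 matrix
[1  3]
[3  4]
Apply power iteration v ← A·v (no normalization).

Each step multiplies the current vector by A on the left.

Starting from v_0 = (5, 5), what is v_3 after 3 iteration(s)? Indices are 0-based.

v_3 = (4, 6)

v_0 = (5, 5).
v_1 = A·v_0 = (6, 0).
v_2 = A·v_1 = (6, 4).
v_3 = A·v_2 = (4, 6).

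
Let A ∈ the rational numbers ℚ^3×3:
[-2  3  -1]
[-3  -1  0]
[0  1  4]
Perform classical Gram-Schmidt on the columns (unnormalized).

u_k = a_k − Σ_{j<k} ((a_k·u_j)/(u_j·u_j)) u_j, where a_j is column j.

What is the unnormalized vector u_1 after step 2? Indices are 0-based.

u_1 = (33/13, -22/13, 1)

Step 1: u_0 = a_0 = (-2, -3, 0).
Step 2: u_1 = a_1 − (-3/13)·u_0 = (33/13, -22/13, 1).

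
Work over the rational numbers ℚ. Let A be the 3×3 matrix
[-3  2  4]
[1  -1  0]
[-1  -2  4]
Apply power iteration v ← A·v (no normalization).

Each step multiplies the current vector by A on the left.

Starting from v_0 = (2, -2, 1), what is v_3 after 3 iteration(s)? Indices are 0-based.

v_3 = (-82, 60, 58)

v_0 = (2, -2, 1).
v_1 = A·v_0 = (-6, 4, 6).
v_2 = A·v_1 = (50, -10, 22).
v_3 = A·v_2 = (-82, 60, 58).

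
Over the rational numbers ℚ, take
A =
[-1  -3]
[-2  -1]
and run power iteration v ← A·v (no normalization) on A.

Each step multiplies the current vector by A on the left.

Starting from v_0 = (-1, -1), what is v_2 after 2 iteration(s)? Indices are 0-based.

v_0 = (-1, -1).
v_1 = A·v_0 = (4, 3).
v_2 = A·v_1 = (-13, -11).

v_2 = (-13, -11)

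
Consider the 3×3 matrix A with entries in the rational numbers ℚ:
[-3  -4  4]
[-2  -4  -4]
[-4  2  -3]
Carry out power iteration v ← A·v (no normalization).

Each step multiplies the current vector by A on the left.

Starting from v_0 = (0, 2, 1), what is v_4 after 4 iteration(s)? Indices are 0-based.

v_0 = (0, 2, 1).
v_1 = A·v_0 = (-4, -12, 1).
v_2 = A·v_1 = (64, 52, -11).
v_3 = A·v_2 = (-444, -292, -119).
v_4 = A·v_3 = (2024, 2532, 1549).

v_4 = (2024, 2532, 1549)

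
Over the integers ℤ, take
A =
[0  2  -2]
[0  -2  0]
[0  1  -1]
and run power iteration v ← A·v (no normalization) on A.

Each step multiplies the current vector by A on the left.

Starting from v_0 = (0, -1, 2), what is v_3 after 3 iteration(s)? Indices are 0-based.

v_3 = (-18, 8, -9)

v_0 = (0, -1, 2).
v_1 = A·v_0 = (-6, 2, -3).
v_2 = A·v_1 = (10, -4, 5).
v_3 = A·v_2 = (-18, 8, -9).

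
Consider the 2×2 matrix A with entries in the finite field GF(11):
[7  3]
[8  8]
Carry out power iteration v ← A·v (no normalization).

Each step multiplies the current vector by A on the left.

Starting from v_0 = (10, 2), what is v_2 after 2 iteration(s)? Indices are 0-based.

v_2 = (6, 1)

v_0 = (10, 2).
v_1 = A·v_0 = (10, 8).
v_2 = A·v_1 = (6, 1).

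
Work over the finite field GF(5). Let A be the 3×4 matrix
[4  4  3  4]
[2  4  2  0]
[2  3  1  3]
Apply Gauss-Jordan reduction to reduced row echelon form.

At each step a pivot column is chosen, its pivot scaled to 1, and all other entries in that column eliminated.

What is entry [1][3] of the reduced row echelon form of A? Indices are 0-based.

step 1: normalize row 0 (÷4) = (1, 1, 2, 1)
  row 1: subtract 2×row0 = (0, 2, 3, 3)
  row 2: subtract 2×row0 = (0, 1, 2, 1)
step 2: normalize row 1 (÷2) = (0, 1, 4, 4)
  row 0: subtract 1×row1 = (1, 0, 3, 2)
  row 2: subtract 1×row1 = (0, 0, 3, 2)
step 3: normalize row 2 (÷3) = (0, 0, 1, 4)
  row 0: subtract 3×row2 = (1, 0, 0, 0)
  row 1: subtract 4×row2 = (0, 1, 0, 3)

M[1][3] = 3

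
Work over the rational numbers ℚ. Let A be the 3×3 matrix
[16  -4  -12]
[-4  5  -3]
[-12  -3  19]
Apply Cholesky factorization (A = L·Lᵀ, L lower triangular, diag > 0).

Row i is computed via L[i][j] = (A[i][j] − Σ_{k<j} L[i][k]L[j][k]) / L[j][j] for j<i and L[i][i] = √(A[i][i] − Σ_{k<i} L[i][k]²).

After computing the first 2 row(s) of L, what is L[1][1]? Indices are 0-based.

Step 1: L[0][0] = √(16) = 4.
  L[1][0] = (-4) / L[0][0] = -1.
Step 2: L[1][1] = √(4) = 2.

L[1][1] = 2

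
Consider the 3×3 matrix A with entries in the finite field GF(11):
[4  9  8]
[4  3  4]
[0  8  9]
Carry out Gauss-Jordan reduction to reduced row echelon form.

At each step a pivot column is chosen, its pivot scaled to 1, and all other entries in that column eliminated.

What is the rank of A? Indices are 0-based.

rank = 2

pivot(0,0)=4: scale R0 → (1, 5, 2)
  clear (1,0): R1 −= (4)R0 → (0, 5, 7)
pivot(1,1)=5: scale R1 → (0, 1, 8)
  clear (0,1): R0 −= (5)R1 → (1, 0, 6)
  clear (2,1): R2 −= (8)R1 → (0, 0, 0)
col 2: no nonzero at/below row 2; advance.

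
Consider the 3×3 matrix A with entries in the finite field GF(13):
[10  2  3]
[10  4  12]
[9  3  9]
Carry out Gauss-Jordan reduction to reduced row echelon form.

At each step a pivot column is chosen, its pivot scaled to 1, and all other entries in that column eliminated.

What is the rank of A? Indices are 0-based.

rank = 3

step 1: normalize row 0 (÷10) = (1, 8, 12)
  row 1: subtract 10×row0 = (0, 2, 9)
  row 2: subtract 9×row0 = (0, 9, 5)
step 2: normalize row 1 (÷2) = (0, 1, 11)
  row 0: subtract 8×row1 = (1, 0, 2)
  row 2: subtract 9×row1 = (0, 0, 10)
step 3: normalize row 2 (÷10) = (0, 0, 1)
  row 0: subtract 2×row2 = (1, 0, 0)
  row 1: subtract 11×row2 = (0, 1, 0)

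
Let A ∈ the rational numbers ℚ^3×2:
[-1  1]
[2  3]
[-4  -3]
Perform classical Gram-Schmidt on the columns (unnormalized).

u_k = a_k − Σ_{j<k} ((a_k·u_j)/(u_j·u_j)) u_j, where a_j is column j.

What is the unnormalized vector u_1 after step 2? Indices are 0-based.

Step 1: u_0 = a_0 = (-1, 2, -4).
Step 2: u_1 = a_1 − (17/21)·u_0 = (38/21, 29/21, 5/21).

u_1 = (38/21, 29/21, 5/21)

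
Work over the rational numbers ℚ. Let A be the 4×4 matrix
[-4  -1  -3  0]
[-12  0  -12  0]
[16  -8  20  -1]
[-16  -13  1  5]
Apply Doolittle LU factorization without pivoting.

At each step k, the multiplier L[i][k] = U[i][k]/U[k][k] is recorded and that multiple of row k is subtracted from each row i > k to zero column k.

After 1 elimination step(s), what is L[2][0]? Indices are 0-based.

L[2][0] = -4

[col 0] pivot -4
  R1 -= 3*R0 → (0, 3, -3, 0)  (L[1][0] := 3)
  R2 -= -4*R0 → (0, -12, 8, -1)  (L[2][0] := -4)
  R3 -= 4*R0 → (0, -9, 13, 5)  (L[3][0] := 4)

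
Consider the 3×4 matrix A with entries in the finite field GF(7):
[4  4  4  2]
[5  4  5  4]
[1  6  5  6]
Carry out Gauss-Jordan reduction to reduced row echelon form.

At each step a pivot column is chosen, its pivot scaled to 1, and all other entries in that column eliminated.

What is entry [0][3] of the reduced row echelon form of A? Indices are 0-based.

M[0][3] = 4

pivot(0,0)=4: scale R0 → (1, 1, 1, 4)
  clear (1,0): R1 −= (5)R0 → (0, 6, 0, 5)
  clear (2,0): R2 −= (1)R0 → (0, 5, 4, 2)
pivot(1,1)=6: scale R1 → (0, 1, 0, 2)
  clear (0,1): R0 −= (1)R1 → (1, 0, 1, 2)
  clear (2,1): R2 −= (5)R1 → (0, 0, 4, 6)
pivot(2,2)=4: scale R2 → (0, 0, 1, 5)
  clear (0,2): R0 −= (1)R2 → (1, 0, 0, 4)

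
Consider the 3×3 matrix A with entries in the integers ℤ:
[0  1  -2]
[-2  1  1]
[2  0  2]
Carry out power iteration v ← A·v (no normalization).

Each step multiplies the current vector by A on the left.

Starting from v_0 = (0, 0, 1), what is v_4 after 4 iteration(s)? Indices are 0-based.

v_4 = (25, -7, 2)

v_0 = (0, 0, 1).
v_1 = A·v_0 = (-2, 1, 2).
v_2 = A·v_1 = (-3, 7, 0).
v_3 = A·v_2 = (7, 13, -6).
v_4 = A·v_3 = (25, -7, 2).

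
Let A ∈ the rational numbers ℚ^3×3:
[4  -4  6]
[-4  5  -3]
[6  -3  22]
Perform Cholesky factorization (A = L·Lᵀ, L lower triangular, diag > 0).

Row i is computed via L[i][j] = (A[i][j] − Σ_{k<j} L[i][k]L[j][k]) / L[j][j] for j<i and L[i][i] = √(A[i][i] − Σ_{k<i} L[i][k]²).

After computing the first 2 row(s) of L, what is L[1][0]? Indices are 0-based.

L[1][0] = -2

Step 1: L[0][0] = √(4) = 2.
  L[1][0] = (-4) / L[0][0] = -2.
Step 2: L[1][1] = √(1) = 1.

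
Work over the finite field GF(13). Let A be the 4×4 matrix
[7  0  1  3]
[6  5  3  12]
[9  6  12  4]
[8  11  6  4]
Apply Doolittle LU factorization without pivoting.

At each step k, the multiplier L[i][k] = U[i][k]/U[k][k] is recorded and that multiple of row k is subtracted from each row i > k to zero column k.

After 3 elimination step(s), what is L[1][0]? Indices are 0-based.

L[1][0] = 12

Step 1: pivot at (0,0) is 7.
  row1 ← row1 − (12)·row0  ⇒  L[1][0]=12, U row1=(0, 5, 4, 2)
  row2 ← row2 − (5)·row0  ⇒  L[2][0]=5, U row2=(0, 6, 7, 2)
  row3 ← row3 − (3)·row0  ⇒  L[3][0]=3, U row3=(0, 11, 3, 8)
Step 2: pivot at (1,1) is 5.
  row2 ← row2 − (9)·row1  ⇒  L[2][1]=9, U row2=(0, 0, 10, 10)
  row3 ← row3 − (10)·row1  ⇒  L[3][1]=10, U row3=(0, 0, 2, 1)
Step 3: pivot at (2,2) is 10.
  row3 ← row3 − (8)·row2  ⇒  L[3][2]=8, U row3=(0, 0, 0, 12)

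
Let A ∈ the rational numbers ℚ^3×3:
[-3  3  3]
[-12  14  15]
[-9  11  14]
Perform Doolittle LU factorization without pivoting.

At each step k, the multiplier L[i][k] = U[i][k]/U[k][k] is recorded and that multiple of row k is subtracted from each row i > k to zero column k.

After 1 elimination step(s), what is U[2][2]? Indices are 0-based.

[col 0] pivot -3
  R1 -= 4*R0 → (0, 2, 3)  (L[1][0] := 4)
  R2 -= 3*R0 → (0, 2, 5)  (L[2][0] := 3)

U[2][2] = 5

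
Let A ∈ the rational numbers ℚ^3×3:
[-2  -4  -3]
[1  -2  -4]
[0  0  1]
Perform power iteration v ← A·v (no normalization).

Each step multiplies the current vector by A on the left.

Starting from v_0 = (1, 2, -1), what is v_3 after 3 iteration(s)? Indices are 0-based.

v_0 = (1, 2, -1).
v_1 = A·v_0 = (-7, 1, -1).
v_2 = A·v_1 = (13, -5, -1).
v_3 = A·v_2 = (-3, 27, -1).

v_3 = (-3, 27, -1)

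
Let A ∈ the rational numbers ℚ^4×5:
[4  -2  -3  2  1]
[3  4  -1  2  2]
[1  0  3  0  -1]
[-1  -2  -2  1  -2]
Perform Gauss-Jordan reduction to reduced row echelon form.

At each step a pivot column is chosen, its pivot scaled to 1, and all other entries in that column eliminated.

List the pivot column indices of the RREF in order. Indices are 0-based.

pivot columns: 0, 1, 2, 3

[1] R0 /= 4  ⇒  (1, -1/2, -3/4, 1/2, 1/4)
     R1 -= 3·R0  ⇒  (0, 11/2, 5/4, 1/2, 5/4)
     R2 -= 1·R0  ⇒  (0, 1/2, 15/4, -1/2, -5/4)
     R3 -= -1·R0  ⇒  (0, -5/2, -11/4, 3/2, -7/4)
[2] R1 /= 11/2  ⇒  (0, 1, 5/22, 1/11, 5/22)
     R0 -= -1/2·R1  ⇒  (1, 0, -7/11, 6/11, 4/11)
     R2 -= 1/2·R1  ⇒  (0, 0, 40/11, -6/11, -15/11)
     R3 -= -5/2·R1  ⇒  (0, 0, -24/11, 19/11, -13/11)
[3] R2 /= 40/11  ⇒  (0, 0, 1, -3/20, -3/8)
     R0 -= -7/11·R2  ⇒  (1, 0, 0, 9/20, 1/8)
     R1 -= 5/22·R2  ⇒  (0, 1, 0, 1/8, 5/16)
     R3 -= -24/11·R2  ⇒  (0, 0, 0, 7/5, -2)
[4] R3 /= 7/5  ⇒  (0, 0, 0, 1, -10/7)
     R0 -= 9/20·R3  ⇒  (1, 0, 0, 0, 43/56)
     R1 -= 1/8·R3  ⇒  (0, 1, 0, 0, 55/112)
     R2 -= -3/20·R3  ⇒  (0, 0, 1, 0, -33/56)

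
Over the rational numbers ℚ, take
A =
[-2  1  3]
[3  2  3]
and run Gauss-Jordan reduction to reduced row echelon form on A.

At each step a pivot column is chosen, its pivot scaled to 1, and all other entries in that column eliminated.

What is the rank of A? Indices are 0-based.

rank = 2

[1] R0 /= -2  ⇒  (1, -1/2, -3/2)
     R1 -= 3·R0  ⇒  (0, 7/2, 15/2)
[2] R1 /= 7/2  ⇒  (0, 1, 15/7)
     R0 -= -1/2·R1  ⇒  (1, 0, -3/7)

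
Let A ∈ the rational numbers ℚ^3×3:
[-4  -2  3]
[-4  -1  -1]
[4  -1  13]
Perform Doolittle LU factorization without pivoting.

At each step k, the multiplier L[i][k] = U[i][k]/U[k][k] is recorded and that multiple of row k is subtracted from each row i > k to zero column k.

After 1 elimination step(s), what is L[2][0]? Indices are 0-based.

[col 0] pivot -4
  R1 -= 1*R0 → (0, 1, -4)  (L[1][0] := 1)
  R2 -= -1*R0 → (0, -3, 16)  (L[2][0] := -1)

L[2][0] = -1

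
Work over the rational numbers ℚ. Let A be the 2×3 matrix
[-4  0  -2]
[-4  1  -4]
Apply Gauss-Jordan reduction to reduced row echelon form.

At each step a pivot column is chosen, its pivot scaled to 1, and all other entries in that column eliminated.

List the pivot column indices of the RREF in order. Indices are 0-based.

pivot(0,0)=-4: scale R0 → (1, 0, 1/2)
  clear (1,0): R1 −= (-4)R0 → (0, 1, -2)
pivot(1,1)=1: scale R1 → (0, 1, -2)

pivot columns: 0, 1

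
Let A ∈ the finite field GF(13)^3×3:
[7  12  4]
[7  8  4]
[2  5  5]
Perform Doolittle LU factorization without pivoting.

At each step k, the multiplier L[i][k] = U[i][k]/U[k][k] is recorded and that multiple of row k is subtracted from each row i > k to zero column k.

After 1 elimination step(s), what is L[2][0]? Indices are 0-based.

[col 0] pivot 7
  R1 -= 1*R0 → (0, 9, 0)  (L[1][0] := 1)
  R2 -= 4*R0 → (0, 9, 2)  (L[2][0] := 4)

L[2][0] = 4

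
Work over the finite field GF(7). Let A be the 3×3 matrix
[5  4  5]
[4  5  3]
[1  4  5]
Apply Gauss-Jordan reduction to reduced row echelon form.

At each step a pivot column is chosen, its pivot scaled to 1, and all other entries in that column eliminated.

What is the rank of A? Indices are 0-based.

rank = 3

[1] R0 /= 5  ⇒  (1, 5, 1)
     R1 -= 4·R0  ⇒  (0, 6, 6)
     R2 -= 1·R0  ⇒  (0, 6, 4)
[2] R1 /= 6  ⇒  (0, 1, 1)
     R0 -= 5·R1  ⇒  (1, 0, 3)
     R2 -= 6·R1  ⇒  (0, 0, 5)
[3] R2 /= 5  ⇒  (0, 0, 1)
     R0 -= 3·R2  ⇒  (1, 0, 0)
     R1 -= 1·R2  ⇒  (0, 1, 0)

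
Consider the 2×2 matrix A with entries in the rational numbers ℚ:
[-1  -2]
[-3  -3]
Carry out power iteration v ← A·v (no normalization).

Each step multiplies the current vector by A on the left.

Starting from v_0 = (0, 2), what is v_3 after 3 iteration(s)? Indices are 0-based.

v_0 = (0, 2).
v_1 = A·v_0 = (-4, -6).
v_2 = A·v_1 = (16, 30).
v_3 = A·v_2 = (-76, -138).

v_3 = (-76, -138)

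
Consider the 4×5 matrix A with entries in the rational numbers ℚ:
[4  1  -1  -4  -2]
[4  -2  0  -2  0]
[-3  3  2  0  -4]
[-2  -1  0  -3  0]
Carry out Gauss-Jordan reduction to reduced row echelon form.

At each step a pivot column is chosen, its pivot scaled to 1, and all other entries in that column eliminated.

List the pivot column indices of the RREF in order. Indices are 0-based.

pivot columns: 0, 1, 2, 3

[1] R0 /= 4  ⇒  (1, 1/4, -1/4, -1, -1/2)
     R1 -= 4·R0  ⇒  (0, -3, 1, 2, 2)
     R2 -= -3·R0  ⇒  (0, 15/4, 5/4, -3, -11/2)
     R3 -= -2·R0  ⇒  (0, -1/2, -1/2, -5, -1)
[2] R1 /= -3  ⇒  (0, 1, -1/3, -2/3, -2/3)
     R0 -= 1/4·R1  ⇒  (1, 0, -1/6, -5/6, -1/3)
     R2 -= 15/4·R1  ⇒  (0, 0, 5/2, -1/2, -3)
     R3 -= -1/2·R1  ⇒  (0, 0, -2/3, -16/3, -4/3)
[3] R2 /= 5/2  ⇒  (0, 0, 1, -1/5, -6/5)
     R0 -= -1/6·R2  ⇒  (1, 0, 0, -13/15, -8/15)
     R1 -= -1/3·R2  ⇒  (0, 1, 0, -11/15, -16/15)
     R3 -= -2/3·R2  ⇒  (0, 0, 0, -82/15, -32/15)
[4] R3 /= -82/15  ⇒  (0, 0, 0, 1, 16/41)
     R0 -= -13/15·R3  ⇒  (1, 0, 0, 0, -8/41)
     R1 -= -11/15·R3  ⇒  (0, 1, 0, 0, -32/41)
     R2 -= -1/5·R3  ⇒  (0, 0, 1, 0, -46/41)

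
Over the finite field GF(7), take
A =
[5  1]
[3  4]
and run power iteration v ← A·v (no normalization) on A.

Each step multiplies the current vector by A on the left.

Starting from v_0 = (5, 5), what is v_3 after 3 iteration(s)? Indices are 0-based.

v_0 = (5, 5).
v_1 = A·v_0 = (2, 0).
v_2 = A·v_1 = (3, 6).
v_3 = A·v_2 = (0, 5).

v_3 = (0, 5)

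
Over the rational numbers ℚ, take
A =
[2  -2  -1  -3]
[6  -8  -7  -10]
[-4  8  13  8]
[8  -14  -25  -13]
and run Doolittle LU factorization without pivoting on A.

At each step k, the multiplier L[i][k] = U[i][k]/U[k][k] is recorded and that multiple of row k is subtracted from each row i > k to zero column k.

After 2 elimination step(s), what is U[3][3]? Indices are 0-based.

k=0: U[0][0]=2
  eliminate (1,0): mult=3, new row 1: (0, -2, -4, -1); set L[1][0]=3
  eliminate (2,0): mult=-2, new row 2: (0, 4, 11, 2); set L[2][0]=-2
  eliminate (3,0): mult=4, new row 3: (0, -6, -21, -1); set L[3][0]=4
k=1: U[1][1]=-2
  eliminate (2,1): mult=-2, new row 2: (0, 0, 3, 0); set L[2][1]=-2
  eliminate (3,1): mult=3, new row 3: (0, 0, -9, 2); set L[3][1]=3

U[3][3] = 2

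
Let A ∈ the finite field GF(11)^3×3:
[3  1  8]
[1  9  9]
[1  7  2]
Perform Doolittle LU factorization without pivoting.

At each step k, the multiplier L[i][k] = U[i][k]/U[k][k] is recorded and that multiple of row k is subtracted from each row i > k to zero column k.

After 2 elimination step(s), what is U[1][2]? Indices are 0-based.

U[1][2] = 10

[col 0] pivot 3
  R1 -= 4*R0 → (0, 5, 10)  (L[1][0] := 4)
  R2 -= 4*R0 → (0, 3, 3)  (L[2][0] := 4)
[col 1] pivot 5
  R2 -= 5*R1 → (0, 0, 8)  (L[2][1] := 5)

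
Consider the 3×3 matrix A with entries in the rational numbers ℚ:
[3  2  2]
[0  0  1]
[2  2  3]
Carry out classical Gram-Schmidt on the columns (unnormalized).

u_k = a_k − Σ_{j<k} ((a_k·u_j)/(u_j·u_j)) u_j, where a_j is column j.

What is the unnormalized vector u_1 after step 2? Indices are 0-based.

u_1 = (-4/13, 0, 6/13)

Step 1: u_0 = a_0 = (3, 0, 2).
Step 2: u_1 = a_1 − (10/13)·u_0 = (-4/13, 0, 6/13).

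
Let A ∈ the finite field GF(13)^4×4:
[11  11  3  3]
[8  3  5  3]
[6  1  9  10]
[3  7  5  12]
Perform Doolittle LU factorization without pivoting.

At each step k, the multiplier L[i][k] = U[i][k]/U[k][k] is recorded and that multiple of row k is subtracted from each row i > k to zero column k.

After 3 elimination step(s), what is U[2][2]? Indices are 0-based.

U[2][2] = 1

Step 1: pivot at (0,0) is 11.
  row1 ← row1 − (9)·row0  ⇒  L[1][0]=9, U row1=(0, 8, 4, 2)
  row2 ← row2 − (10)·row0  ⇒  L[2][0]=10, U row2=(0, 8, 5, 6)
  row3 ← row3 − (5)·row0  ⇒  L[3][0]=5, U row3=(0, 4, 3, 10)
Step 2: pivot at (1,1) is 8.
  row2 ← row2 − (1)·row1  ⇒  L[2][1]=1, U row2=(0, 0, 1, 4)
  row3 ← row3 − (7)·row1  ⇒  L[3][1]=7, U row3=(0, 0, 1, 9)
Step 3: pivot at (2,2) is 1.
  row3 ← row3 − (1)·row2  ⇒  L[3][2]=1, U row3=(0, 0, 0, 5)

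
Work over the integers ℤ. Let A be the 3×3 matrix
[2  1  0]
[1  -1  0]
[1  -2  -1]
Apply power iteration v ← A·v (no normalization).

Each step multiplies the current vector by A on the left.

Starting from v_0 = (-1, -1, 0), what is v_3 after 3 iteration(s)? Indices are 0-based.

v_3 = (-15, -3, 4)

v_0 = (-1, -1, 0).
v_1 = A·v_0 = (-3, 0, 1).
v_2 = A·v_1 = (-6, -3, -4).
v_3 = A·v_2 = (-15, -3, 4).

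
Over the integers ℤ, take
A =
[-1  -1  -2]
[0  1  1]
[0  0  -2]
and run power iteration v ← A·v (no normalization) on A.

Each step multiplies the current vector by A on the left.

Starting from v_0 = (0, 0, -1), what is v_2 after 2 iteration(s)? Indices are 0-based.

v_0 = (0, 0, -1).
v_1 = A·v_0 = (2, -1, 2).
v_2 = A·v_1 = (-5, 1, -4).

v_2 = (-5, 1, -4)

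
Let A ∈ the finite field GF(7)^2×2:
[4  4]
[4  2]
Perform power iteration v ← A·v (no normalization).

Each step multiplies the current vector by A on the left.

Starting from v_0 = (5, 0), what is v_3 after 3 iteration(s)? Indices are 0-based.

v_3 = (0, 5)

v_0 = (5, 0).
v_1 = A·v_0 = (6, 6).
v_2 = A·v_1 = (6, 1).
v_3 = A·v_2 = (0, 5).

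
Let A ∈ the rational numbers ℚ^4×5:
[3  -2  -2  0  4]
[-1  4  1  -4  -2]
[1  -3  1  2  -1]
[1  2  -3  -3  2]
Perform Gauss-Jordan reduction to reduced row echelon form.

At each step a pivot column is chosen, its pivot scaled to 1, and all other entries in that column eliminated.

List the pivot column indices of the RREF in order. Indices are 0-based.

pivot columns: 0, 1, 2, 3

pivot(0,0)=3: scale R0 → (1, -2/3, -2/3, 0, 4/3)
  clear (1,0): R1 −= (-1)R0 → (0, 10/3, 1/3, -4, -2/3)
  clear (2,0): R2 −= (1)R0 → (0, -7/3, 5/3, 2, -7/3)
  clear (3,0): R3 −= (1)R0 → (0, 8/3, -7/3, -3, 2/3)
pivot(1,1)=10/3: scale R1 → (0, 1, 1/10, -6/5, -1/5)
  clear (0,1): R0 −= (-2/3)R1 → (1, 0, -3/5, -4/5, 6/5)
  clear (2,1): R2 −= (-7/3)R1 → (0, 0, 19/10, -4/5, -14/5)
  clear (3,1): R3 −= (8/3)R1 → (0, 0, -13/5, 1/5, 6/5)
pivot(2,2)=19/10: scale R2 → (0, 0, 1, -8/19, -28/19)
  clear (0,2): R0 −= (-3/5)R2 → (1, 0, 0, -20/19, 6/19)
  clear (1,2): R1 −= (1/10)R2 → (0, 1, 0, -22/19, -1/19)
  clear (3,2): R3 −= (-13/5)R2 → (0, 0, 0, -17/19, -50/19)
pivot(3,3)=-17/19: scale R3 → (0, 0, 0, 1, 50/17)
  clear (0,3): R0 −= (-20/19)R3 → (1, 0, 0, 0, 58/17)
  clear (1,3): R1 −= (-22/19)R3 → (0, 1, 0, 0, 57/17)
  clear (2,3): R2 −= (-8/19)R3 → (0, 0, 1, 0, -4/17)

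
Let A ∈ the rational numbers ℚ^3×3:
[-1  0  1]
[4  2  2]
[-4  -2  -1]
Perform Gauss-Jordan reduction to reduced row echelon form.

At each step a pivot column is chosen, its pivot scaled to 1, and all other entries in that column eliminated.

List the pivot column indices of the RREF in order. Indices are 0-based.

[1] R0 /= -1  ⇒  (1, 0, -1)
     R1 -= 4·R0  ⇒  (0, 2, 6)
     R2 -= -4·R0  ⇒  (0, -2, -5)
[2] R1 /= 2  ⇒  (0, 1, 3)
     R2 -= -2·R1  ⇒  (0, 0, 1)
[3] R2 /= 1  ⇒  (0, 0, 1)
     R0 -= -1·R2  ⇒  (1, 0, 0)
     R1 -= 3·R2  ⇒  (0, 1, 0)

pivot columns: 0, 1, 2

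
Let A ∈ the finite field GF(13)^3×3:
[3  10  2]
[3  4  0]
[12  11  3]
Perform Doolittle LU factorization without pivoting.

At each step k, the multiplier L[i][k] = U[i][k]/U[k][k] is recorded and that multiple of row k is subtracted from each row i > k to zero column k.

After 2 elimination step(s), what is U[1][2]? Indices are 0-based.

U[1][2] = 11

Step 1: pivot at (0,0) is 3.
  row1 ← row1 − (1)·row0  ⇒  L[1][0]=1, U row1=(0, 7, 11)
  row2 ← row2 − (4)·row0  ⇒  L[2][0]=4, U row2=(0, 10, 8)
Step 2: pivot at (1,1) is 7.
  row2 ← row2 − (7)·row1  ⇒  L[2][1]=7, U row2=(0, 0, 9)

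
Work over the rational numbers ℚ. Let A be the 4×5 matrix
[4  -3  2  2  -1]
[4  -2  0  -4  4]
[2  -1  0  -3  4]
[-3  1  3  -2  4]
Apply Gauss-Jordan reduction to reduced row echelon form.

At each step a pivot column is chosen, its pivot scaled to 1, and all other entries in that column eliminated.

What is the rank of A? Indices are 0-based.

rank = 4

pivot(0,0)=4: scale R0 → (1, -3/4, 1/2, 1/2, -1/4)
  clear (1,0): R1 −= (4)R0 → (0, 1, -2, -6, 5)
  clear (2,0): R2 −= (2)R0 → (0, 1/2, -1, -4, 9/2)
  clear (3,0): R3 −= (-3)R0 → (0, -5/4, 9/2, -1/2, 13/4)
pivot(1,1)=1: scale R1 → (0, 1, -2, -6, 5)
  clear (0,1): R0 −= (-3/4)R1 → (1, 0, -1, -4, 7/2)
  clear (2,1): R2 −= (1/2)R1 → (0, 0, 0, -1, 2)
  clear (3,1): R3 −= (-5/4)R1 → (0, 0, 2, -8, 19/2)
pivot(2,2): swap R2↔R3
pivot(2,2)=2: scale R2 → (0, 0, 1, -4, 19/4)
  clear (0,2): R0 −= (-1)R2 → (1, 0, 0, -8, 33/4)
  clear (1,2): R1 −= (-2)R2 → (0, 1, 0, -14, 29/2)
pivot(3,3)=-1: scale R3 → (0, 0, 0, 1, -2)
  clear (0,3): R0 −= (-8)R3 → (1, 0, 0, 0, -31/4)
  clear (1,3): R1 −= (-14)R3 → (0, 1, 0, 0, -27/2)
  clear (2,3): R2 −= (-4)R3 → (0, 0, 1, 0, -13/4)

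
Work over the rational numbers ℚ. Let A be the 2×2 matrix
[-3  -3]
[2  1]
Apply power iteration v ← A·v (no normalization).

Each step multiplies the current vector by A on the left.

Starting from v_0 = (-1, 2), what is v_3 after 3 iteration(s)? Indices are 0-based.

v_3 = (-9, 12)

v_0 = (-1, 2).
v_1 = A·v_0 = (-3, 0).
v_2 = A·v_1 = (9, -6).
v_3 = A·v_2 = (-9, 12).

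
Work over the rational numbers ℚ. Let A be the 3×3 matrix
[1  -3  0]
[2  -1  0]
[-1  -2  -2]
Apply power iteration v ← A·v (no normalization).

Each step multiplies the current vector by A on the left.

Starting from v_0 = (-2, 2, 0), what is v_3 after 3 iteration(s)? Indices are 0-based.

v_3 = (40, 30, -38)

v_0 = (-2, 2, 0).
v_1 = A·v_0 = (-8, -6, -2).
v_2 = A·v_1 = (10, -10, 24).
v_3 = A·v_2 = (40, 30, -38).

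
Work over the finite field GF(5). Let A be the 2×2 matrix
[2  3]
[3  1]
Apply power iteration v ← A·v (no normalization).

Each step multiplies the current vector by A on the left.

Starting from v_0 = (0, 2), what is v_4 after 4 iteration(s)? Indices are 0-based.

v_0 = (0, 2).
v_1 = A·v_0 = (1, 2).
v_2 = A·v_1 = (3, 0).
v_3 = A·v_2 = (1, 4).
v_4 = A·v_3 = (4, 2).

v_4 = (4, 2)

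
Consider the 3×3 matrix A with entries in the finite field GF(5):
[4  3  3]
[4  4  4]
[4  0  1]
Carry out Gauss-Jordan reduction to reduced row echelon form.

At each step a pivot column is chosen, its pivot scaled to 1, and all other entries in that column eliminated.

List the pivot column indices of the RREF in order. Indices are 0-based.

pivot columns: 0, 1, 2

[1] R0 /= 4  ⇒  (1, 2, 2)
     R1 -= 4·R0  ⇒  (0, 1, 1)
     R2 -= 4·R0  ⇒  (0, 2, 3)
[2] R1 /= 1  ⇒  (0, 1, 1)
     R0 -= 2·R1  ⇒  (1, 0, 0)
     R2 -= 2·R1  ⇒  (0, 0, 1)
[3] R2 /= 1  ⇒  (0, 0, 1)
     R1 -= 1·R2  ⇒  (0, 1, 0)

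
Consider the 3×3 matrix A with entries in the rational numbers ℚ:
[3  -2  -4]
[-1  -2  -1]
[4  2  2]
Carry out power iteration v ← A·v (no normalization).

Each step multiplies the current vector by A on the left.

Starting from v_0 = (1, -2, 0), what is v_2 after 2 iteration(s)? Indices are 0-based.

v_0 = (1, -2, 0).
v_1 = A·v_0 = (7, 3, 0).
v_2 = A·v_1 = (15, -13, 34).

v_2 = (15, -13, 34)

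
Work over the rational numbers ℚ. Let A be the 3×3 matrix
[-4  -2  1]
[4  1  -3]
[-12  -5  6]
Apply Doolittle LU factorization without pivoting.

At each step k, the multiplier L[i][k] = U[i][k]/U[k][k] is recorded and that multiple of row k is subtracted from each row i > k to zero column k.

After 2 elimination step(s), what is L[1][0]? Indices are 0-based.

L[1][0] = -1

Step 1: pivot at (0,0) is -4.
  row1 ← row1 − (-1)·row0  ⇒  L[1][0]=-1, U row1=(0, -1, -2)
  row2 ← row2 − (3)·row0  ⇒  L[2][0]=3, U row2=(0, 1, 3)
Step 2: pivot at (1,1) is -1.
  row2 ← row2 − (-1)·row1  ⇒  L[2][1]=-1, U row2=(0, 0, 1)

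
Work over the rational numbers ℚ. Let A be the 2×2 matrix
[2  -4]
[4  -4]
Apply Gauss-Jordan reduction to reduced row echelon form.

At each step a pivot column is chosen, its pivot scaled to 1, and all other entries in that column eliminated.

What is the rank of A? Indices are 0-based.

pivot(0,0)=2: scale R0 → (1, -2)
  clear (1,0): R1 −= (4)R0 → (0, 4)
pivot(1,1)=4: scale R1 → (0, 1)
  clear (0,1): R0 −= (-2)R1 → (1, 0)

rank = 2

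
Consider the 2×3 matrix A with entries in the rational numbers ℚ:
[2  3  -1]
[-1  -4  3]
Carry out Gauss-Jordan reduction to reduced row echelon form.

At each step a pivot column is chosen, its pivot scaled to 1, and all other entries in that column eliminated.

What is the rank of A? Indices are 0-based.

[1] R0 /= 2  ⇒  (1, 3/2, -1/2)
     R1 -= -1·R0  ⇒  (0, -5/2, 5/2)
[2] R1 /= -5/2  ⇒  (0, 1, -1)
     R0 -= 3/2·R1  ⇒  (1, 0, 1)

rank = 2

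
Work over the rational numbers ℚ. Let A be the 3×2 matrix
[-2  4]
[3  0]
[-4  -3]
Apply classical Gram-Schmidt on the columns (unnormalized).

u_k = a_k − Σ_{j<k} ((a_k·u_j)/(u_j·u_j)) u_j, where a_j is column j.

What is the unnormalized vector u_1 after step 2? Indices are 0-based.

Step 1: u_0 = a_0 = (-2, 3, -4).
Step 2: u_1 = a_1 − (4/29)·u_0 = (124/29, -12/29, -71/29).

u_1 = (124/29, -12/29, -71/29)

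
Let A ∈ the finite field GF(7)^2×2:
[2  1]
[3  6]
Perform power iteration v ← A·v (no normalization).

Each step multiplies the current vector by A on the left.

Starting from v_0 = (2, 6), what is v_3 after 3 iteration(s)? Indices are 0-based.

v_3 = (0, 2)

v_0 = (2, 6).
v_1 = A·v_0 = (3, 0).
v_2 = A·v_1 = (6, 2).
v_3 = A·v_2 = (0, 2).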